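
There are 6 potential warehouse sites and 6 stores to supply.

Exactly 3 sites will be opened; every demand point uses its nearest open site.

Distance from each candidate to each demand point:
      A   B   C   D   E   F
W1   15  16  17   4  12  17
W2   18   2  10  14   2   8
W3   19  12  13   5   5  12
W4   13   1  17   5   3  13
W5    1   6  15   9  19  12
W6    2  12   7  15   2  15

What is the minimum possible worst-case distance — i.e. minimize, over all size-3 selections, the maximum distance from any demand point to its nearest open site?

8

Open {W1, W2, W6}.
  Farthest demand point is F at distance 8 (to W2); all others are ≤ 8.
With {W2, W3, W6} the worst case is 8.
With {W2, W4, W6} the worst case is 8.
No size-3 selection achieves below 8.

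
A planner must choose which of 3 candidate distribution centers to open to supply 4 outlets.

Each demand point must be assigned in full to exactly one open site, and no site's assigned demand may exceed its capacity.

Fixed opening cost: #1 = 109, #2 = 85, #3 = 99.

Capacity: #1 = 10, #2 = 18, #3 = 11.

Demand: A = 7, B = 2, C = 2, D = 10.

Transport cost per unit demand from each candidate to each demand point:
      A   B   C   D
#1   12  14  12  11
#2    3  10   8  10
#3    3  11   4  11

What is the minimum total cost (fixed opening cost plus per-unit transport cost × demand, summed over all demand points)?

333

Open {#2, #3}; cheapest assignment that respects the capacities:
  #2 (cap 18, load 12): B, D — cost 2×10 + 10×10 = 120
  #3 (cap 11, load 9): A, C — cost 7×3 + 2×4 = 29
  Shipping 149, fixed 184 → total 333.
  Any other capacity-feasible assignment to {#2, #3} ships for at least 149.
Compare {#1, #2}: its best feasible assignment gives total 361.
Compare {#1, #3}: its best feasible assignment gives total 369.
Every other set of open sites that can feasibly serve all demand totals ≥ 361 even under its best assignment. Minimum: 333.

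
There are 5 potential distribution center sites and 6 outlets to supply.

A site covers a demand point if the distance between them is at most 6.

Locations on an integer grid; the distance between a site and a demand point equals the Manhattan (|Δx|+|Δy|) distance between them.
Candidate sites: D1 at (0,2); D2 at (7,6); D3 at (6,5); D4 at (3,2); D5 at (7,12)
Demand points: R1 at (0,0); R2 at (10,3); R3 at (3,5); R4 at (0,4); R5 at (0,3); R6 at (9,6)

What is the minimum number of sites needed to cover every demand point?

Coverage sets (demand points within 6 of each site):
  D1: {R1, R3, R4, R5}
  D2: {R2, R3, R6}
  D3: {R2, R3, R6}
  D4: {R1, R3, R4, R5}
  D5: {}
No single site covers all 6 demand points.
But {D1, D2} covers everything, so the minimum is 2.

2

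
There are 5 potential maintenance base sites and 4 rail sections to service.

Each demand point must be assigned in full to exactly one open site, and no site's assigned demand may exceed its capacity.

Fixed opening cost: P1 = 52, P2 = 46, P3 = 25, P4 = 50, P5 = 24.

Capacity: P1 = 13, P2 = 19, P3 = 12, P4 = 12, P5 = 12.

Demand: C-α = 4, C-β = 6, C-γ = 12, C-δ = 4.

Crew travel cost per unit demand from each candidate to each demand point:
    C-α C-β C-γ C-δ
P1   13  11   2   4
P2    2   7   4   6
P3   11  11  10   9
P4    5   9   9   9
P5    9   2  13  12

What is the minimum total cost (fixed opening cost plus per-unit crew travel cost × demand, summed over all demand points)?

186

Open {P2, P5}; cheapest assignment that respects the capacities:
  P2 (cap 19, load 16): C-α, C-γ — cost 4×2 + 12×4 = 56
  P5 (cap 12, load 10): C-β, C-δ — cost 6×2 + 4×12 = 60
  Shipping 116, fixed 70 → total 186.
  Any other capacity-feasible assignment to {P2, P5} ships for at least 116.
Compare {P1, P2, P5}: its best feasible assignment gives total 190.
Compare {P1, P2}: its best feasible assignment gives total 196.
Every other set of open sites that can feasibly serve all demand totals ≥ 190 even under its best assignment. Minimum: 186.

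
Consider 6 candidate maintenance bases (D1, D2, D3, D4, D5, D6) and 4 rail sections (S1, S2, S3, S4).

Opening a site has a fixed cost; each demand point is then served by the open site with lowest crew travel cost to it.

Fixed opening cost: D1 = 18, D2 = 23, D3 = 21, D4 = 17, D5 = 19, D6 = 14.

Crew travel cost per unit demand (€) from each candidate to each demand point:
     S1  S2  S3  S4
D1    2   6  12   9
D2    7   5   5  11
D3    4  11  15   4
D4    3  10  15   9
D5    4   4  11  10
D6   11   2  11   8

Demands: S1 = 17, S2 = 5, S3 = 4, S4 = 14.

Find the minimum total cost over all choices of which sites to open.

Open {D1, D2, D3, D6}: assign each demand point to its cheapest open site.
  S1→D1 17×2=34, S2→D6 5×2=10, S3→D2 4×5=20, S4→D3 14×4=56
  crew travel cost 120, fixed 76 → total 196.
Compare {D1, D2, D3}: crew travel cost 135 + fixed 62 = 197.
Compare {D1, D3, D6}: crew travel cost 144 + fixed 53 = 197.
Compare {D1, D3}: crew travel cost 168 + fixed 39 = 207.
All other subsets cost ≥ 197. Minimum total cost: 196.

196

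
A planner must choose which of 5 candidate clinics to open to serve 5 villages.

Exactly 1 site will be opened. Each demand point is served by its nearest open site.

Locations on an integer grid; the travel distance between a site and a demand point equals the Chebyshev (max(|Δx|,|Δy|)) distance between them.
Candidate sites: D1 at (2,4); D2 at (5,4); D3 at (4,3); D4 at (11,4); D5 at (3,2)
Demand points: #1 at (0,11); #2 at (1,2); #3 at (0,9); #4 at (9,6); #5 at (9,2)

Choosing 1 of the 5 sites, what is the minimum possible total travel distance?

24

Open {D2}.
  #1→D2 7, #2→D2 4, #3→D2 5, #4→D2 4, #5→D2 4  ⇒ total 24.
Compare {D3}: total 27.
Compare {D1}: total 28.
No size-1 selection does better; minimum is 24.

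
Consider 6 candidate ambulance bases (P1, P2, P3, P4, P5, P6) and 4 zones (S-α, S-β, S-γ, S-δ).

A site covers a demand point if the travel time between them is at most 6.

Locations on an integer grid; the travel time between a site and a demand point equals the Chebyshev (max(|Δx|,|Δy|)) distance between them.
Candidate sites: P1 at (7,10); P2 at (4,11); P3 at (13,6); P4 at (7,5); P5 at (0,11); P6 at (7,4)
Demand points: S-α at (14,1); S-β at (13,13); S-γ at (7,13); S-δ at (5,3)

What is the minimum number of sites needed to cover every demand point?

3

Coverage sets (demand points within 6 of each site):
  P1: {S-β, S-γ}
  P2: {S-γ}
  P3: {S-α}
  P4: {S-δ}
  P5: {}
  P6: {S-δ}
No 2 sites suffice: every size-2 union leaves at least one demand point uncovered.
But {P1, P3, P4} covers everything, so the minimum is 3.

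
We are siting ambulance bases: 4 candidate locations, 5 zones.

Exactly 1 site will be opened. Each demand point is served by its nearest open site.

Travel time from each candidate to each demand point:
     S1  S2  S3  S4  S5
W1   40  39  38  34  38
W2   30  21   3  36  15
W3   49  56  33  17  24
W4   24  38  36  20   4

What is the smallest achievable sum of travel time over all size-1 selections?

105

Open {W2}.
  S1→W2 30, S2→W2 21, S3→W2 3, S4→W2 36, S5→W2 15  ⇒ total 105.
Compare {W4}: total 122.
Compare {W3}: total 179.
No size-1 selection does better; minimum is 105.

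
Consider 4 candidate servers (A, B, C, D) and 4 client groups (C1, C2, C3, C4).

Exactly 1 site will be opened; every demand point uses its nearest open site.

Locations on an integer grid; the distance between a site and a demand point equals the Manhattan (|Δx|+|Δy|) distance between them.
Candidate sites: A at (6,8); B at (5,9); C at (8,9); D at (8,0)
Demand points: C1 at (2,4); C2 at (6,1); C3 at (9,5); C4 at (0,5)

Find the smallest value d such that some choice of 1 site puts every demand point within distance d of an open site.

Open {A}.
  Farthest demand point is C4 at distance 9 (to A); all others are ≤ 9.
With {B} the worst case is 9.
With {C} the worst case is 12.
No size-1 selection achieves below 9.

9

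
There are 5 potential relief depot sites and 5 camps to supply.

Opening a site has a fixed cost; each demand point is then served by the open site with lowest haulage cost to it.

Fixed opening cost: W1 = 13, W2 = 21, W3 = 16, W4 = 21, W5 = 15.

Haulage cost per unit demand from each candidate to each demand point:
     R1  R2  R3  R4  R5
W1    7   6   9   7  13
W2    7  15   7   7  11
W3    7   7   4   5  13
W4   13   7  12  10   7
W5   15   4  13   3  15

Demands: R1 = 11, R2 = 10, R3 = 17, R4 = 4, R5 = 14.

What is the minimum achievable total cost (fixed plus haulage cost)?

Open {W3, W4, W5}: assign each demand point to its cheapest open site.
  R1→W3 11×7=77, R2→W5 10×4=40, R3→W3 17×4=68, R4→W5 4×3=12, R5→W4 14×7=98
  haulage cost 295, fixed 52 → total 347.
Compare {W1, W3, W4, W5}: haulage cost 295 + fixed 65 = 360.
Compare {W2, W3, W4, W5}: haulage cost 295 + fixed 73 = 368.
Compare {W3, W4}: haulage cost 333 + fixed 37 = 370.
All other subsets cost ≥ 360. Minimum total cost: 347.

347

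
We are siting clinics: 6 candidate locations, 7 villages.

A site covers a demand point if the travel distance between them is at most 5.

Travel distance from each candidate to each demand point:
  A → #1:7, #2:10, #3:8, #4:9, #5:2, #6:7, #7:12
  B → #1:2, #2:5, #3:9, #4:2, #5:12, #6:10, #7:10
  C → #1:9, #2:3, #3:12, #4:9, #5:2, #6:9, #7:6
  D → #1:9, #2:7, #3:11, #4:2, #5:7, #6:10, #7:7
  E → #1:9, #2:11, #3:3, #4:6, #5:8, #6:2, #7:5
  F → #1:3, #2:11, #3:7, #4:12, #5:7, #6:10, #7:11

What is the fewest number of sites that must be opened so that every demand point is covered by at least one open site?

Coverage sets (demand points within 5 of each site):
  A: {#5}
  B: {#1, #2, #4}
  C: {#2, #5}
  D: {#4}
  E: {#3, #6, #7}
  F: {#1}
No 2 sites suffice: every size-2 union leaves at least one demand point uncovered.
But {A, B, E} covers everything, so the minimum is 3.

3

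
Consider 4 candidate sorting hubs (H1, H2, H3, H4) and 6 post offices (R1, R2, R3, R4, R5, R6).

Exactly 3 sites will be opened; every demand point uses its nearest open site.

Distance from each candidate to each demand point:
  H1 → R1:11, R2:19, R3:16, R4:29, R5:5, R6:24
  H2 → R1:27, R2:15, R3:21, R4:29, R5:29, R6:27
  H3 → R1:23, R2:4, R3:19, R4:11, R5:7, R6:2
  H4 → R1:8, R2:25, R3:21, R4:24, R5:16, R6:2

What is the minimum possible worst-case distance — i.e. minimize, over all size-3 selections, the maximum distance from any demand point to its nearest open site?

Open {H1, H2, H3}.
  Farthest demand point is R3 at distance 16 (to H1); all others are ≤ 16.
With {H1, H3, H4} the worst case is 16.
With {H2, H3, H4} the worst case is 19.
No size-3 selection achieves below 16.

16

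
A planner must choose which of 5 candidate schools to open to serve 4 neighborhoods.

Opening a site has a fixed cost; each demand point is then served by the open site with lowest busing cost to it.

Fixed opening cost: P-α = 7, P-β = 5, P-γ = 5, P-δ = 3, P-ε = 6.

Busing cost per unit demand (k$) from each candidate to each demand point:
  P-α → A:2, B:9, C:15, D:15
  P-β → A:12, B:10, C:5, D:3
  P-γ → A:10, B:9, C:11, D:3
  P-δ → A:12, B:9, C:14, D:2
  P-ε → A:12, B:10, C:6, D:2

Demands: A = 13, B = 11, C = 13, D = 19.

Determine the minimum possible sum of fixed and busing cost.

Open {P-α, P-β, P-δ}: assign each demand point to its cheapest open site.
  A→P-α 13×2=26, B→P-α 11×9=99, C→P-β 13×5=65, D→P-δ 19×2=38
  busing cost 228, fixed 15 → total 243.
Compare {P-α, P-β, P-ε}: busing cost 228 + fixed 18 = 246.
Compare {P-α, P-β, P-γ, P-δ}: busing cost 228 + fixed 20 = 248.
Compare {P-α, P-β, P-δ, P-ε}: busing cost 228 + fixed 21 = 249.
All other subsets cost ≥ 246. Minimum total cost: 243.

243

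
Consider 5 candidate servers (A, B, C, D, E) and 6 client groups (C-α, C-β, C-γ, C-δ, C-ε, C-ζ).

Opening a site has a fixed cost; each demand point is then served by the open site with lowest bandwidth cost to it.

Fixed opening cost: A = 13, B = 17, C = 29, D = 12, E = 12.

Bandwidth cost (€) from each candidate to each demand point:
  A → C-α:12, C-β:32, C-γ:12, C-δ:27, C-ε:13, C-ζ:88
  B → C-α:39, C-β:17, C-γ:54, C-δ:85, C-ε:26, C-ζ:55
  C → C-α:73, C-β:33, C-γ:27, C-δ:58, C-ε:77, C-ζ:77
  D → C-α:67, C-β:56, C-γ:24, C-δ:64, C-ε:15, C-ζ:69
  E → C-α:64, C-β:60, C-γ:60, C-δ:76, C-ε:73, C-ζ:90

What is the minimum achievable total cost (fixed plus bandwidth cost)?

Open {A, B}: assign each demand point to its cheapest open site.
  C-α→A 12, C-β→B 17, C-γ→A 12, C-δ→A 27, C-ε→A 13, C-ζ→B 55
  bandwidth cost 136, fixed 30 → total 166.
Compare {A, B, D}: bandwidth cost 136 + fixed 42 = 178.
Compare {A, B, E}: bandwidth cost 136 + fixed 42 = 178.
Compare {A, D}: bandwidth cost 165 + fixed 25 = 190.
All other subsets cost ≥ 178. Minimum total cost: 166.

166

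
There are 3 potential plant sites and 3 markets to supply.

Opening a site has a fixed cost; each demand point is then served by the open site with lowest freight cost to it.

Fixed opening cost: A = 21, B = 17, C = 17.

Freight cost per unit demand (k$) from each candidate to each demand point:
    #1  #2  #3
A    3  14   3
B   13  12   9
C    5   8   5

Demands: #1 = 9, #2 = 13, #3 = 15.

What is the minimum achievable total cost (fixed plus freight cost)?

Open {A, C}: assign each demand point to its cheapest open site.
  #1→A 9×3=27, #2→C 13×8=104, #3→A 15×3=45
  freight cost 176, fixed 38 → total 214.
Compare {A, B, C}: freight cost 176 + fixed 55 = 231.
Compare {C}: freight cost 224 + fixed 17 = 241.
Compare {B, C}: freight cost 224 + fixed 34 = 258.
All other subsets cost ≥ 231. Minimum total cost: 214.

214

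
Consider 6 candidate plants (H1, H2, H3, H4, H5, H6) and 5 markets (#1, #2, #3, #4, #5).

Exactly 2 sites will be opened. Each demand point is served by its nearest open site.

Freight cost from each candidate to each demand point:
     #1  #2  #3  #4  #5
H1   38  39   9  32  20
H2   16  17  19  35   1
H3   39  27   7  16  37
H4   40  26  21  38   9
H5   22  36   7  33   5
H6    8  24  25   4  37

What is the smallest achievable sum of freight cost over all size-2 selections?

Open {H5, H6}.
  #1→H6 8, #2→H6 24, #3→H5 7, #4→H6 4, #5→H5 5  ⇒ total 48.
Compare {H2, H6}: total 49.
Compare {H2, H3}: total 57.
No size-2 selection does better; minimum is 48.

48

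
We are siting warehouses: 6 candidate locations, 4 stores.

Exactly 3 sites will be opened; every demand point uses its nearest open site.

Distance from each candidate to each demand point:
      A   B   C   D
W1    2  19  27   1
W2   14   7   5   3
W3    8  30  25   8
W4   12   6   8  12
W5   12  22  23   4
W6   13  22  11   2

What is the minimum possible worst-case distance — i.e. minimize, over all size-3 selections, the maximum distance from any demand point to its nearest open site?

6

Open {W1, W2, W4}.
  Farthest demand point is B at distance 6 (to W4); all others are ≤ 6.
With {W1, W2, W3} the worst case is 7.
With {W1, W2, W5} the worst case is 7.
No size-3 selection achieves below 6.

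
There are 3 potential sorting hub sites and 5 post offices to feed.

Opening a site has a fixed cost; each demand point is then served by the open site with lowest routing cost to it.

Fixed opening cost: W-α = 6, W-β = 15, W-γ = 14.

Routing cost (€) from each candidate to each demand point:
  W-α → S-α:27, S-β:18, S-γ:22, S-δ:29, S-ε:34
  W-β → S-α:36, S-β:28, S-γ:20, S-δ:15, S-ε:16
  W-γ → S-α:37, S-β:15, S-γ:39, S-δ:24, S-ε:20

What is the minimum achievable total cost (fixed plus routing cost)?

Open {W-α, W-β}: assign each demand point to its cheapest open site.
  S-α→W-α 27, S-β→W-α 18, S-γ→W-β 20, S-δ→W-β 15, S-ε→W-β 16
  routing cost 96, fixed 21 → total 117.
Compare {W-α, W-γ}: routing cost 108 + fixed 20 = 128.
Compare {W-α, W-β, W-γ}: routing cost 93 + fixed 35 = 128.
Compare {W-β}: routing cost 115 + fixed 15 = 130.
All other subsets cost ≥ 128. Minimum total cost: 117.

117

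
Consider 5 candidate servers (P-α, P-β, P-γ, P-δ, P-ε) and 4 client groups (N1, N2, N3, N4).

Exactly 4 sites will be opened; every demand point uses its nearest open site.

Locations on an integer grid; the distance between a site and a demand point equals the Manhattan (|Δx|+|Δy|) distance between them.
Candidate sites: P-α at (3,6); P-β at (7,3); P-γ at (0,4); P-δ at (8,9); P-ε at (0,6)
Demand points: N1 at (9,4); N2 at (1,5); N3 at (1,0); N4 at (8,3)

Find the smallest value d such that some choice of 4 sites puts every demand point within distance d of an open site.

5

Open {P-α, P-β, P-γ, P-δ}.
  Farthest demand point is N3 at distance 5 (to P-γ); all others are ≤ 5.
With {P-α, P-β, P-γ, P-ε} the worst case is 5.
With {P-β, P-γ, P-δ, P-ε} the worst case is 5.
No size-4 selection achieves below 5.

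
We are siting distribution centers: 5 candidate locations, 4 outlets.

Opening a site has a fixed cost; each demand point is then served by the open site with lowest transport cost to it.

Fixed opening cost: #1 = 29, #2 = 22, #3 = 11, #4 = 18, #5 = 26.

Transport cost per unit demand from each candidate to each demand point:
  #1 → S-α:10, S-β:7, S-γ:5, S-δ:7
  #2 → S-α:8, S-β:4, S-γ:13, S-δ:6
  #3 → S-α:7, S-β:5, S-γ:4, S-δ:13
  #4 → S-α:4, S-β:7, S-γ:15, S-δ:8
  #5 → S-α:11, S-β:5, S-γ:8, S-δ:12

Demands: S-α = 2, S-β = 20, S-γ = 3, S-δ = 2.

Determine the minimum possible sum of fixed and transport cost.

Open {#2, #3}: assign each demand point to its cheapest open site.
  S-α→#3 2×7=14, S-β→#2 20×4=80, S-γ→#3 3×4=12, S-δ→#2 2×6=12
  transport cost 118, fixed 33 → total 151.
Compare {#3}: transport cost 152 + fixed 11 = 163.
Compare {#2, #3, #4}: transport cost 112 + fixed 51 = 163.
Compare {#3, #4}: transport cost 136 + fixed 29 = 165.
All other subsets cost ≥ 163. Minimum total cost: 151.

151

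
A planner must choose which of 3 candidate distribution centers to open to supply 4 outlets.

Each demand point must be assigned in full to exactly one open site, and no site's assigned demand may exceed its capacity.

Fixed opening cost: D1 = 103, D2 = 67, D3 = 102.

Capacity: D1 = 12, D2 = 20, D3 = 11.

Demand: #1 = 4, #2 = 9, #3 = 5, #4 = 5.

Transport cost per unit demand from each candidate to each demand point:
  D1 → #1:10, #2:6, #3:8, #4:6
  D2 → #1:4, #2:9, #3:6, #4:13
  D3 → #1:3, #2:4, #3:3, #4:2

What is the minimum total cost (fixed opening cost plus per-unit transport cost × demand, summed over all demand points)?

291

Open {D2, D3}; cheapest assignment that respects the capacities:
  D2 (cap 20, load 13): #1, #2 — cost 4×4 + 9×9 = 97
  D3 (cap 11, load 10): #3, #4 — cost 5×3 + 5×2 = 25
  Shipping 122, fixed 169 → total 291.
  Any other capacity-feasible assignment to {D2, D3} ships for at least 122.
Compare {D1, D2}: its best feasible assignment gives total 327.
Compare {D1, D2, D3}: its best feasible assignment gives total 367.
Every other set of open sites that can feasibly serve all demand totals ≥ 327 even under its best assignment. Minimum: 291.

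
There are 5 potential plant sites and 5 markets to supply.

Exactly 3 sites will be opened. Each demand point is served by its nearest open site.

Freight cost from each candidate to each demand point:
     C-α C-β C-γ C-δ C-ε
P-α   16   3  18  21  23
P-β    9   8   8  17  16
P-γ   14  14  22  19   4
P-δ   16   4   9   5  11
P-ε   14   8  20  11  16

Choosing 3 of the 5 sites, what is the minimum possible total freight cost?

30

Open {P-β, P-γ, P-δ}.
  C-α→P-β 9, C-β→P-δ 4, C-γ→P-β 8, C-δ→P-δ 5, C-ε→P-γ 4  ⇒ total 30.
Compare {P-α, P-γ, P-δ}: total 35.
Compare {P-α, P-β, P-δ}: total 36.
No size-3 selection does better; minimum is 30.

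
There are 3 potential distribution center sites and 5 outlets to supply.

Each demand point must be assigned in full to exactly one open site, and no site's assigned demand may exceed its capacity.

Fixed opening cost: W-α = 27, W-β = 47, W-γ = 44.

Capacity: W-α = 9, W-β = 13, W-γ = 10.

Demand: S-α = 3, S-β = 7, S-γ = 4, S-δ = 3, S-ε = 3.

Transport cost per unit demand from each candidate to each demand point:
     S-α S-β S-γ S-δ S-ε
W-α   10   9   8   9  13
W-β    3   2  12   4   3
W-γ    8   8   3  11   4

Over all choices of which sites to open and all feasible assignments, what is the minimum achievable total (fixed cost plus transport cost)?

150

Open {W-β, W-γ}; cheapest assignment that respects the capacities:
  W-β (cap 13, load 13): S-α, S-β, S-δ — cost 3×3 + 7×2 + 3×4 = 35
  W-γ (cap 10, load 7): S-γ, S-ε — cost 4×3 + 3×4 = 24
  Shipping 59, fixed 91 → total 150.
  Any other capacity-feasible assignment to {W-β, W-γ} ships for at least 59.
Compare {W-α, W-β}: its best feasible assignment gives total 165.
Compare {W-α, W-β, W-γ}: its best feasible assignment gives total 177.
Every other set of open sites that can feasibly serve all demand totals ≥ 165 even under its best assignment. Minimum: 150.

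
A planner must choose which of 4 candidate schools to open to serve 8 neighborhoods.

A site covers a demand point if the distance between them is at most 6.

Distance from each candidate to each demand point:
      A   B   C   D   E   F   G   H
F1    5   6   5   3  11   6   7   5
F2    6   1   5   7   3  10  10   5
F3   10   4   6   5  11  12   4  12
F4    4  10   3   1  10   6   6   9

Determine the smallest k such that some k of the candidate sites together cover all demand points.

Coverage sets (demand points within 6 of each site):
  F1: {A, B, C, D, F, H}
  F2: {A, B, C, E, H}
  F3: {B, C, D, G}
  F4: {A, C, D, F, G}
No single site covers all 8 demand points.
But {F2, F4} covers everything, so the minimum is 2.

2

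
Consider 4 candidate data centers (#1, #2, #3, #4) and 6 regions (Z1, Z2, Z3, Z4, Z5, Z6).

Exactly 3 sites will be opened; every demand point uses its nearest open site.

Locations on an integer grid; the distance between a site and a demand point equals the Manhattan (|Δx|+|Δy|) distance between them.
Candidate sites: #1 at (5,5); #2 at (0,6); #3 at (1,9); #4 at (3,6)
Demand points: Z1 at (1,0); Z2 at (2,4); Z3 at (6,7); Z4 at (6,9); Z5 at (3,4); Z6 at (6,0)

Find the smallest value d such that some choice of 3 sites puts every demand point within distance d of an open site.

7

Open {#1, #2, #3}.
  Farthest demand point is Z1 at distance 7 (to #2); all others are ≤ 7.
With {#1, #2, #4} the worst case is 7.
With {#1, #3, #4} the worst case is 8.
No size-3 selection achieves below 7.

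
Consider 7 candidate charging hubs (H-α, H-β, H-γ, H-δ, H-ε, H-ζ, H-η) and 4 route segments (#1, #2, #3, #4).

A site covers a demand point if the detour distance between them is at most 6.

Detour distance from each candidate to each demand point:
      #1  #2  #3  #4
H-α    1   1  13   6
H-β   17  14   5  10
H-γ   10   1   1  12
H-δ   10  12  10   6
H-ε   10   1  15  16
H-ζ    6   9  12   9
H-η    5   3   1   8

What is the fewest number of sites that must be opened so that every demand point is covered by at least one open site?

Coverage sets (demand points within 6 of each site):
  H-α: {#1, #2, #4}
  H-β: {#3}
  H-γ: {#2, #3}
  H-δ: {#4}
  H-ε: {#2}
  H-ζ: {#1}
  H-η: {#1, #2, #3}
No single site covers all 4 demand points.
But {H-α, H-β} covers everything, so the minimum is 2.

2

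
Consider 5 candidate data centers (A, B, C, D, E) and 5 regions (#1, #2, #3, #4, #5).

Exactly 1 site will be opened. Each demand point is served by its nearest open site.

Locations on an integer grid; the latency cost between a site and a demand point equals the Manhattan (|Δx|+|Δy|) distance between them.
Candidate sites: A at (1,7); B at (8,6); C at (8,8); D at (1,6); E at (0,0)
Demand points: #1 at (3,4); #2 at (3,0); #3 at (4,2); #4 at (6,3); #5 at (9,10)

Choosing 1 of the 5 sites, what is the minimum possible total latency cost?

36

Open {B}.
  #1→B 7, #2→B 11, #3→B 8, #4→B 5, #5→B 5  ⇒ total 36.
Compare {D}: total 39.
Compare {A}: total 42.
No size-1 selection does better; minimum is 36.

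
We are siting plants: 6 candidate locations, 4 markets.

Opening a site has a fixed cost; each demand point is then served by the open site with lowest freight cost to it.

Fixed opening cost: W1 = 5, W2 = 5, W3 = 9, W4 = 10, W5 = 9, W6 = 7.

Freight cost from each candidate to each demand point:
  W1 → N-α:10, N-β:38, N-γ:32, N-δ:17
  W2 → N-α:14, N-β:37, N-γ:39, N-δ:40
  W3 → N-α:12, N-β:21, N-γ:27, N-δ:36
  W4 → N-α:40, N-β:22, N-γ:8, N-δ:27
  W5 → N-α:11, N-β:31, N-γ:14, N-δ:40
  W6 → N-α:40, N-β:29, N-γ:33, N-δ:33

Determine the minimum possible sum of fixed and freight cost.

Open {W1, W4}: assign each demand point to its cheapest open site.
  N-α→W1 10, N-β→W4 22, N-γ→W4 8, N-δ→W1 17
  freight cost 57, fixed 15 → total 72.
Compare {W1, W2, W4}: freight cost 57 + fixed 20 = 77.
Compare {W1, W4, W6}: freight cost 57 + fixed 22 = 79.
Compare {W1, W3, W4}: freight cost 56 + fixed 24 = 80.
All other subsets cost ≥ 77. Minimum total cost: 72.

72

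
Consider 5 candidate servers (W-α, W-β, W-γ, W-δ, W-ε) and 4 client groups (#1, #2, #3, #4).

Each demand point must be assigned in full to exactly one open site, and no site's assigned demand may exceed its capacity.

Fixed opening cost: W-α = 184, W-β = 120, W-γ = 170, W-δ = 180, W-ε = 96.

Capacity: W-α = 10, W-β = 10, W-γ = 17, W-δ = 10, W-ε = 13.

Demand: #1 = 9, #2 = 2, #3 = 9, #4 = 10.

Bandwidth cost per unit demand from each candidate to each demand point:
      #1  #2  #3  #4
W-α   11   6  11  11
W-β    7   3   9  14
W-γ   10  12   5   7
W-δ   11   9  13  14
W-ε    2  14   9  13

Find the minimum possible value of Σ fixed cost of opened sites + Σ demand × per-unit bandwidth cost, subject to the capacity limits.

579

Open {W-β, W-γ, W-ε}; cheapest assignment that respects the capacities:
  W-β (cap 10, load 9): #3 — cost 9×9 = 81
  W-γ (cap 17, load 12): #2, #4 — cost 2×12 + 10×7 = 94
  W-ε (cap 13, load 9): #1 — cost 9×2 = 18
  Shipping 193, fixed 386 → total 579.
  Any other capacity-feasible assignment to {W-β, W-γ, W-ε} ships for at least 193.
Compare {W-α, W-β, W-ε}: its best feasible assignment gives total 637.
Compare {W-α, W-γ, W-ε}: its best feasible assignment gives total 647.
Every other set of open sites that can feasibly serve all demand totals ≥ 637 even under its best assignment. Minimum: 579.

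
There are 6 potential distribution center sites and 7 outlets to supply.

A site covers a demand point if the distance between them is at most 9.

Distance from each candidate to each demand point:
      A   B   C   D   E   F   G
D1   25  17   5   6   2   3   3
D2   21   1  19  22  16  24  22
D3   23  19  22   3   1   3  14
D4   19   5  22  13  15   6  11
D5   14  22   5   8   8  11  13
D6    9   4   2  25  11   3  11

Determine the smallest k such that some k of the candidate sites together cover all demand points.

2

Coverage sets (demand points within 9 of each site):
  D1: {C, D, E, F, G}
  D2: {B}
  D3: {D, E, F}
  D4: {B, F}
  D5: {C, D, E}
  D6: {A, B, C, F}
No single site covers all 7 demand points.
But {D1, D6} covers everything, so the minimum is 2.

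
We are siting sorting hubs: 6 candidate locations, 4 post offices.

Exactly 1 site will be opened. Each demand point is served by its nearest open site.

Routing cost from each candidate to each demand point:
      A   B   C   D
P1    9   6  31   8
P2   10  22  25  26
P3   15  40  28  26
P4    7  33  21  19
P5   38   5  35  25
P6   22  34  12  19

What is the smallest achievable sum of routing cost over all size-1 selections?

54

Open {P1}.
  A→P1 9, B→P1 6, C→P1 31, D→P1 8  ⇒ total 54.
Compare {P4}: total 80.
Compare {P2}: total 83.
No size-1 selection does better; minimum is 54.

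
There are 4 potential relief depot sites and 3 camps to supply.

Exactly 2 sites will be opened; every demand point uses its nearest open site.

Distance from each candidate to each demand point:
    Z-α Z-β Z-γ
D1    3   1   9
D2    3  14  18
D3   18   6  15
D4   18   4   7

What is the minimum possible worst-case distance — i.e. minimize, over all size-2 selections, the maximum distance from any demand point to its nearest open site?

7

Open {D1, D4}.
  Farthest demand point is Z-γ at distance 7 (to D4); all others are ≤ 7.
With {D2, D4} the worst case is 7.
With {D1, D2} the worst case is 9.
No size-2 selection achieves below 7.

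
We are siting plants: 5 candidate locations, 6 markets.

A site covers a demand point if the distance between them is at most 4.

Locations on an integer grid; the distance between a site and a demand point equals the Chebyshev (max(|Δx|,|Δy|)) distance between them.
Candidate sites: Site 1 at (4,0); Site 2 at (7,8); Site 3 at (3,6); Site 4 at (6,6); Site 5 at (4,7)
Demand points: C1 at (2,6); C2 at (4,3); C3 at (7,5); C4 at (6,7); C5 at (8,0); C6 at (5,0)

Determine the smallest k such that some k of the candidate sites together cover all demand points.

2

Coverage sets (demand points within 4 of each site):
  Site 1: {C2, C5, C6}
  Site 2: {C3, C4}
  Site 3: {C1, C2, C3, C4}
  Site 4: {C1, C2, C3, C4}
  Site 5: {C1, C2, C3, C4}
No single site covers all 6 demand points.
But {Site 1, Site 3} covers everything, so the minimum is 2.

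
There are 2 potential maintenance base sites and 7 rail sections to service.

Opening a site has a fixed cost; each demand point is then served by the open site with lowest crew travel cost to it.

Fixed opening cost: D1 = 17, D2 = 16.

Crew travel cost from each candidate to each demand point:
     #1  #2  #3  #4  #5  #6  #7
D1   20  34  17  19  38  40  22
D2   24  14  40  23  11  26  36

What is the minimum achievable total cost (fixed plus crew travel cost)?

162

Open {D1, D2}: assign each demand point to its cheapest open site.
  #1→D1 20, #2→D2 14, #3→D1 17, #4→D1 19, #5→D2 11, #6→D2 26, #7→D1 22
  crew travel cost 129, fixed 33 → total 162.
Compare {D2}: crew travel cost 174 + fixed 16 = 190.
Compare {D1}: crew travel cost 190 + fixed 17 = 207.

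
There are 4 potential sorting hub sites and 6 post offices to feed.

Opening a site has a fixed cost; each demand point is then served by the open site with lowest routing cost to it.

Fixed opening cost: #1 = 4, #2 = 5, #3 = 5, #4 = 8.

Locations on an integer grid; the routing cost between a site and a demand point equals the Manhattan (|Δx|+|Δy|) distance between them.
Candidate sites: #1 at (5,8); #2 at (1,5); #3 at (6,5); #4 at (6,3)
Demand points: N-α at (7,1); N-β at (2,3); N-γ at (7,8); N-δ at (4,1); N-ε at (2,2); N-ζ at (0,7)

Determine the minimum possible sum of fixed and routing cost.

35

Open {#2, #3}: assign each demand point to its cheapest open site.
  N-α→#3 5, N-β→#2 3, N-γ→#3 4, N-δ→#3 6, N-ε→#2 4, N-ζ→#2 3
  routing cost 25, fixed 10 → total 35.
Compare {#1, #4}: routing cost 24 + fixed 12 = 36.
Compare {#2, #4}: routing cost 23 + fixed 13 = 36.
Compare {#1, #2, #4}: routing cost 19 + fixed 17 = 36.
All other subsets cost ≥ 36. Minimum total cost: 35.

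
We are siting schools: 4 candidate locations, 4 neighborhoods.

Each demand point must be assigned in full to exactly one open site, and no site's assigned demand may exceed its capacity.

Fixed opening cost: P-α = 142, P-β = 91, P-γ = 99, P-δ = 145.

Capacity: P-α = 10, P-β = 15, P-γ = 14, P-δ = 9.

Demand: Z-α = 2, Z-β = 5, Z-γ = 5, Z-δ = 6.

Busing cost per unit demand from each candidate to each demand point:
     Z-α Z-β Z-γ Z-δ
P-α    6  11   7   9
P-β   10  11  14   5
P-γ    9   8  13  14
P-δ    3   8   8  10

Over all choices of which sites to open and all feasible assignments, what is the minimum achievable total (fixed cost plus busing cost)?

343

Open {P-β, P-γ}; cheapest assignment that respects the capacities:
  P-β (cap 15, load 6): Z-δ — cost 6×5 = 30
  P-γ (cap 14, load 12): Z-α, Z-β, Z-γ — cost 2×9 + 5×8 + 5×13 = 123
  Shipping 153, fixed 190 → total 343.
  Any other capacity-feasible assignment to {P-β, P-γ} ships for at least 153.
Compare {P-α, P-β}: its best feasible assignment gives total 365.
Compare {P-β, P-δ}: its best feasible assignment gives total 367.
Every other set of open sites that can feasibly serve all demand totals ≥ 365 even under its best assignment. Minimum: 343.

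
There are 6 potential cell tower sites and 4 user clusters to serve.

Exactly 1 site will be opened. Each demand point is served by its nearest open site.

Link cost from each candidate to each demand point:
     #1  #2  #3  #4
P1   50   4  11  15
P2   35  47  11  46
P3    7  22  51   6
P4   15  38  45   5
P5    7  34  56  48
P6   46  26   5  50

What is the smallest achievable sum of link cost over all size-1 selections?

80

Open {P1}.
  #1→P1 50, #2→P1 4, #3→P1 11, #4→P1 15  ⇒ total 80.
Compare {P3}: total 86.
Compare {P4}: total 103.
No size-1 selection does better; minimum is 80.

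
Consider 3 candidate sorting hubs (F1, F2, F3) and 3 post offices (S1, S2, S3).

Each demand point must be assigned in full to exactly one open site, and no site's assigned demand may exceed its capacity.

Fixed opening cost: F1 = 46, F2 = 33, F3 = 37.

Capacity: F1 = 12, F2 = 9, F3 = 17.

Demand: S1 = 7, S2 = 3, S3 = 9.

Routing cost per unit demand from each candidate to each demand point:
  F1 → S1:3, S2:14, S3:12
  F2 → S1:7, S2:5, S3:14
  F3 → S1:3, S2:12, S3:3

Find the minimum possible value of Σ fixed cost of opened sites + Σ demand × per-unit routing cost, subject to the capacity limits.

133

Open {F2, F3}; cheapest assignment that respects the capacities:
  F2 (cap 9, load 3): S2 — cost 3×5 = 15
  F3 (cap 17, load 16): S1, S3 — cost 7×3 + 9×3 = 48
  Shipping 63, fixed 70 → total 133.
  Any other capacity-feasible assignment to {F2, F3} ships for at least 63.
Compare {F1, F3}: its best feasible assignment gives total 167.
Compare {F1, F2, F3}: its best feasible assignment gives total 179.
Every other set of open sites that can feasibly serve all demand totals ≥ 167 even under its best assignment. Minimum: 133.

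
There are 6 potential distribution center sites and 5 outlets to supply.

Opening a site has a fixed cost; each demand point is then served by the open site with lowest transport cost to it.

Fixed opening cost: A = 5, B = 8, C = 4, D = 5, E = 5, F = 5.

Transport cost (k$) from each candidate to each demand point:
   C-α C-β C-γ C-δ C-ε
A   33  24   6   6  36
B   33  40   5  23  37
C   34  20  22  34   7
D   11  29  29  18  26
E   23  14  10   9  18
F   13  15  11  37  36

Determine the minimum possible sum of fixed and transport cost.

61

Open {A, C, F}: assign each demand point to its cheapest open site.
  C-α→F 13, C-β→F 15, C-γ→A 6, C-δ→A 6, C-ε→C 7
  transport cost 47, fixed 14 → total 61.
Compare {A, C, D, E}: transport cost 44 + fixed 19 = 63.
Compare {A, C, D}: transport cost 50 + fixed 14 = 64.
Compare {A, C, D, F}: transport cost 45 + fixed 19 = 64.
All other subsets cost ≥ 63. Minimum total cost: 61.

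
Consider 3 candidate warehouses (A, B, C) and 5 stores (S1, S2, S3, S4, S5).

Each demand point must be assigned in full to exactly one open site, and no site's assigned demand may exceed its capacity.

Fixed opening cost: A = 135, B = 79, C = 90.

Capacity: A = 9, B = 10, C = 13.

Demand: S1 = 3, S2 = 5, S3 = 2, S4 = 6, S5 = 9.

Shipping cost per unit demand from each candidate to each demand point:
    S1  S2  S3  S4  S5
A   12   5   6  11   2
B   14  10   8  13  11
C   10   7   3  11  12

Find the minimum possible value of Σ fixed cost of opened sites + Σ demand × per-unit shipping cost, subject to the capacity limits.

Open {A, B, C}; cheapest assignment that respects the capacities:
  A (cap 9, load 9): S5 — cost 9×2 = 18
  B (cap 10, load 3): S1 — cost 3×14 = 42
  C (cap 13, load 13): S2, S3, S4 — cost 5×7 + 2×3 + 6×11 = 107
  Shipping 167, fixed 304 → total 471.
  Any other capacity-feasible assignment to {A, B, C} ships for at least 167.
Total demand is 25 and no other set of sites has combined capacity ≥ 25, so {A, B, C} is the only feasible choice of open sites. Minimum: 471.

471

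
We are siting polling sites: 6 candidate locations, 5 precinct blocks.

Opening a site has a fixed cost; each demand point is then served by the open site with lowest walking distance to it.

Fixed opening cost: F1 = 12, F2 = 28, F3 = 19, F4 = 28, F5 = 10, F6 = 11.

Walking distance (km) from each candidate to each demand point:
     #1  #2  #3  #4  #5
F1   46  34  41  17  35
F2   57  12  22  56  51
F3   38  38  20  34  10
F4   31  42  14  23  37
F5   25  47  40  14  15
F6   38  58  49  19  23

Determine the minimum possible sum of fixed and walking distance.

126

Open {F2, F5}: assign each demand point to its cheapest open site.
  #1→F5 25, #2→F2 12, #3→F2 22, #4→F5 14, #5→F5 15
  walking distance 88, fixed 38 → total 126.
Compare {F3, F5}: walking distance 107 + fixed 29 = 136.
Compare {F2, F5, F6}: walking distance 88 + fixed 49 = 137.
Compare {F1, F2, F5}: walking distance 88 + fixed 50 = 138.
All other subsets cost ≥ 136. Minimum total cost: 126.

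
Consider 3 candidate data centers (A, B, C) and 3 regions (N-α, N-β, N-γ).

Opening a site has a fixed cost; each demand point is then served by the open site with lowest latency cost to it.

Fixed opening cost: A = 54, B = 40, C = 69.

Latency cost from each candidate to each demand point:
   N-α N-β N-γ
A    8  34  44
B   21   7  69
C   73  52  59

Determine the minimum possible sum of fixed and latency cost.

Open {B}: assign each demand point to its cheapest open site.
  N-α→B 21, N-β→B 7, N-γ→B 69
  latency cost 97, fixed 40 → total 137.
Compare {A}: latency cost 86 + fixed 54 = 140.
Compare {A, B}: latency cost 59 + fixed 94 = 153.
Compare {B, C}: latency cost 87 + fixed 109 = 196.
All other subsets cost ≥ 140. Minimum total cost: 137.

137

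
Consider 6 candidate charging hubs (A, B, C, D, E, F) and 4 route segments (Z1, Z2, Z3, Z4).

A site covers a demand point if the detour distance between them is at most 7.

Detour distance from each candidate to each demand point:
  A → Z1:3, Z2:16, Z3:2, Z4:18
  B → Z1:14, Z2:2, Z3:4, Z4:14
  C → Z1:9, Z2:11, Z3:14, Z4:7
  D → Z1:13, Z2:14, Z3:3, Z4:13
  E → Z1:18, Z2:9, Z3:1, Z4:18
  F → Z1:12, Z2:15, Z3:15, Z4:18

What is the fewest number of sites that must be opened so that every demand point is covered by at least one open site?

Coverage sets (demand points within 7 of each site):
  A: {Z1, Z3}
  B: {Z2, Z3}
  C: {Z4}
  D: {Z3}
  E: {Z3}
  F: {}
No 2 sites suffice: every size-2 union leaves at least one demand point uncovered.
But {A, B, C} covers everything, so the minimum is 3.

3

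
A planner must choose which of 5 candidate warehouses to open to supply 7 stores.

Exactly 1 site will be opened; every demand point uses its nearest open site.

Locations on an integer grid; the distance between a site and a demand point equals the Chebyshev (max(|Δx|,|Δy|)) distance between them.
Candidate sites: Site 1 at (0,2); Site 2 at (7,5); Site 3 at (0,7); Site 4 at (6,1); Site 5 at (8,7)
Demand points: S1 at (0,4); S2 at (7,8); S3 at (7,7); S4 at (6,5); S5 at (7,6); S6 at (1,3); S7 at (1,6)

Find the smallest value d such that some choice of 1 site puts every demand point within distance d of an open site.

7

Open {Site 1}.
  Farthest demand point is S2 at distance 7 (to Site 1); all others are ≤ 7.
With {Site 2} the worst case is 7.
With {Site 3} the worst case is 7.
No size-1 selection achieves below 7.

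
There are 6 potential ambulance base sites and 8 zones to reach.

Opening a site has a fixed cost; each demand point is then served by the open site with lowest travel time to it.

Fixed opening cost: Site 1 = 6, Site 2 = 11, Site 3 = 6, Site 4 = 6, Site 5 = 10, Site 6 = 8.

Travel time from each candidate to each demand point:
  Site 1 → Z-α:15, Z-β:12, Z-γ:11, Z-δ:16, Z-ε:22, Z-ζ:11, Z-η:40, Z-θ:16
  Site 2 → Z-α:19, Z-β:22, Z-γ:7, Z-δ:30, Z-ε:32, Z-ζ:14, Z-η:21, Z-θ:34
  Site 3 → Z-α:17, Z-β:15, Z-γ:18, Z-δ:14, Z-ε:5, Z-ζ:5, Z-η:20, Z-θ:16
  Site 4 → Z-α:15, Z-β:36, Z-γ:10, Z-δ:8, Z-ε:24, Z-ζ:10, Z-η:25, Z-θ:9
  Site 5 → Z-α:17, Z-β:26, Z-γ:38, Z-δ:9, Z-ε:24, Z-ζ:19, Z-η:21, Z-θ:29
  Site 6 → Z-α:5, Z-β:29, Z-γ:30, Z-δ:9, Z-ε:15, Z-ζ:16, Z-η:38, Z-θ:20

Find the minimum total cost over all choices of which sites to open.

97

Open {Site 3, Site 4, Site 6}: assign each demand point to its cheapest open site.
  Z-α→Site 6 5, Z-β→Site 3 15, Z-γ→Site 4 10, Z-δ→Site 4 8, Z-ε→Site 3 5, Z-ζ→Site 3 5, Z-η→Site 3 20, Z-θ→Site 4 9
  travel time 77, fixed 20 → total 97.
Compare {Site 3, Site 4}: travel time 87 + fixed 12 = 99.
Compare {Site 1, Site 3, Site 4, Site 6}: travel time 74 + fixed 26 = 100.
Compare {Site 1, Site 3, Site 4}: travel time 84 + fixed 18 = 102.
All other subsets cost ≥ 99. Minimum total cost: 97.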